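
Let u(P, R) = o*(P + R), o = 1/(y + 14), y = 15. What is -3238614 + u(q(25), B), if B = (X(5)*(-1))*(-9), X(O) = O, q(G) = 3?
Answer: -93919758/29 ≈ -3.2386e+6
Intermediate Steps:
B = 45 (B = (5*(-1))*(-9) = -5*(-9) = 45)
o = 1/29 (o = 1/(15 + 14) = 1/29 ≈ 0.034483)
u(P, R) = P/29 + R/29 (u(P, R) = (P + R)/29 = P/29 + R/29)
-3238614 + u(q(25), B) = -3238614 + ((1/29)*3 + (1/29)*45) = -3238614 + (3/29 + 45/29) = -3238614 + 48/29 = -93919758/29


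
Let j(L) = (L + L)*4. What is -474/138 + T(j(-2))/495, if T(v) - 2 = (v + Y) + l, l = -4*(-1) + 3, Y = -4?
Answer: -3578/1035 ≈ -3.4570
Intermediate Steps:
l = 7 (l = 4 + 3 = 7)
j(L) = 8*L (j(L) = (2*L)*4 = 8*L)
T(v) = 5 + v (T(v) = 2 + ((v - 4) + 7) = 2 + ((-4 + v) + 7) = 2 + (3 + v) = 5 + v)
-474/138 + T(j(-2))/495 = -474/138 + (5 + 8*(-2))/495 = -474*1/138 + (5 - 16)*(1/495) = -79/23 - 11*1/495 = -79/23 - 1/45 = -3578/1035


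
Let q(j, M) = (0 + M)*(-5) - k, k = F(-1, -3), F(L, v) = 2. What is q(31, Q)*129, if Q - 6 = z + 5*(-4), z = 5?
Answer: 5547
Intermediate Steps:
Q = -9 (Q = 6 + (5 + 5*(-4)) = 6 + (5 - 20) = 6 - 15 = -9)
k = 2
q(j, M) = -2 - 5*M (q(j, M) = (0 + M)*(-5) - 1*2 = M*(-5) - 2 = -5*M - 2 = -2 - 5*M)
q(31, Q)*129 = (-2 - 5*(-9))*129 = (-2 + 45)*129 = 43*129 = 5547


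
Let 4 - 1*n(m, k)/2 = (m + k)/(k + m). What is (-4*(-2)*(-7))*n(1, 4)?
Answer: -336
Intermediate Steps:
n(m, k) = 6 (n(m, k) = 8 - 2*(m + k)/(k + m) = 8 - 2*(k + m)/(k + m) = 8 - 2*1 = 8 - 2 = 6)
(-4*(-2)*(-7))*n(1, 4) = (-4*(-2)*(-7))*6 = (8*(-7))*6 = -56*6 = -336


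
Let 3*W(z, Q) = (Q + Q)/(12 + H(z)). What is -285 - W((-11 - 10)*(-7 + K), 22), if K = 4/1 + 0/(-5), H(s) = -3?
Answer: -7739/27 ≈ -286.63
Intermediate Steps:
K = 4 (K = 4*1 + 0*(-⅕) = 4 + 0 = 4)
W(z, Q) = 2*Q/27 (W(z, Q) = ((Q + Q)/(12 - 3))/3 = ((2*Q)/9)/3 = ((2*Q)*(⅑))/3 = (2*Q/9)/3 = 2*Q/27)
-285 - W((-11 - 10)*(-7 + K), 22) = -285 - 2*22/27 = -285 - 1*44/27 = -285 - 44/27 = -7739/27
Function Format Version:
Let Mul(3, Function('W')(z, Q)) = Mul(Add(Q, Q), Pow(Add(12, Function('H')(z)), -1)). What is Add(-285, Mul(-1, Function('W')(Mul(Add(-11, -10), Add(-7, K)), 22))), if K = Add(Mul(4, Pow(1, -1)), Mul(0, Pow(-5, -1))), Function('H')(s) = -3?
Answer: Rational(-7739, 27) ≈ -286.63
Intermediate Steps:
K = 4 (K = Add(Mul(4, 1), Mul(0, Rational(-1, 5))) = Add(4, 0) = 4)
Function('W')(z, Q) = Mul(Rational(2, 27), Q) (Function('W')(z, Q) = Mul(Rational(1, 3), Mul(Add(Q, Q), Pow(Add(12, -3), -1))) = Mul(Rational(1, 3), Mul(Mul(2, Q), Pow(9, -1))) = Mul(Rational(1, 3), Mul(Mul(2, Q), Rational(1, 9))) = Mul(Rational(1, 3), Mul(Rational(2, 9), Q)) = Mul(Rational(2, 27), Q))
Add(-285, Mul(-1, Function('W')(Mul(Add(-11, -10), Add(-7, K)), 22))) = Add(-285, Mul(-1, Mul(Rational(2, 27), 22))) = Add(-285, Mul(-1, Rational(44, 27))) = Add(-285, Rational(-44, 27)) = Rational(-7739, 27)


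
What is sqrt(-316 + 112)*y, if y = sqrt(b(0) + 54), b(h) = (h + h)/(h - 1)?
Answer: 18*I*sqrt(34) ≈ 104.96*I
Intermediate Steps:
b(h) = 2*h/(-1 + h) (b(h) = (2*h)/(-1 + h) = 2*h/(-1 + h))
y = 3*sqrt(6) (y = sqrt(2*0/(-1 + 0) + 54) = sqrt(2*0/(-1) + 54) = sqrt(2*0*(-1) + 54) = sqrt(0 + 54) = sqrt(54) = 3*sqrt(6) ≈ 7.3485)
sqrt(-316 + 112)*y = sqrt(-316 + 112)*(3*sqrt(6)) = sqrt(-204)*(3*sqrt(6)) = (2*I*sqrt(51))*(3*sqrt(6)) = 18*I*sqrt(34)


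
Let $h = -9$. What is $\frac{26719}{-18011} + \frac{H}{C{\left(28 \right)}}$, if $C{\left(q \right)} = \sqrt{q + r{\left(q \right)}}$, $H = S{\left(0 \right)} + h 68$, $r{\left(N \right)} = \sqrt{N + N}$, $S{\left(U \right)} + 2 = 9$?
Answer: $- \frac{3817}{2573} - \frac{605 \sqrt{2}}{2 \sqrt{14 + \sqrt{14}}} \approx -103.05$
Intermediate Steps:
$S{\left(U \right)} = 7$ ($S{\left(U \right)} = -2 + 9 = 7$)
$r{\left(N \right)} = \sqrt{2} \sqrt{N}$ ($r{\left(N \right)} = \sqrt{2 N} = \sqrt{2} \sqrt{N}$)
$H = -605$ ($H = 7 - 612 = -605$)
$C{\left(q \right)} = \sqrt{q + \sqrt{2} \sqrt{q}}$
$\frac{26719}{-18011} + \frac{H}{C{\left(28 \right)}} = \frac{26719}{-18011} - \frac{605}{\sqrt{28 + \sqrt{2} \sqrt{28}}} = 26719 \left(- \frac{1}{18011}\right) - \frac{605}{\sqrt{28 + \sqrt{2} \cdot 2 \sqrt{7}}} = - \frac{3817}{2573} - \frac{605}{\sqrt{28 + 2 \sqrt{14}}}$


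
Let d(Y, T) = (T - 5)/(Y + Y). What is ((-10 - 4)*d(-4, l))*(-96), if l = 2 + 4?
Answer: -168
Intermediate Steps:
l = 6
d(Y, T) = (-5 + T)/(2*Y) (d(Y, T) = (-5 + T)/((2*Y)) = (-5 + T)*(1/(2*Y)) = (-5 + T)/(2*Y))
((-10 - 4)*d(-4, l))*(-96) = ((-10 - 4)*((1/2)*(-5 + 6)/(-4)))*(-96) = -7*(-1)/4*(-96) = -14*(-1/8)*(-96) = (7/4)*(-96) = -168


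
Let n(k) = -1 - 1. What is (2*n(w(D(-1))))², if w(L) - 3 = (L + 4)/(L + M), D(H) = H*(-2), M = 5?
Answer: 16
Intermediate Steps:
D(H) = -2*H
w(L) = 3 + (4 + L)/(5 + L) (w(L) = 3 + (L + 4)/(L + 5) = 3 + (4 + L)/(5 + L))
n(k) = -2
(2*n(w(D(-1))))² = (2*(-2))² = (-4)² = 16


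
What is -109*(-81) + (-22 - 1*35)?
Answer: 8772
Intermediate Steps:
-109*(-81) + (-22 - 1*35) = 8829 + (-22 - 35) = 8829 - 57 = 8772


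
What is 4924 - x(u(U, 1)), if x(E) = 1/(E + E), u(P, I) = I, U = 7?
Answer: 9847/2 ≈ 4923.5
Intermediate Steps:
x(E) = 1/(2*E)
4924 - x(u(U, 1)) = 4924 - 1/(2*1) = 4924 - 1/2 = 9847/2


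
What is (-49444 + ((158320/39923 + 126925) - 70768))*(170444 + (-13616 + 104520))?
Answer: 70083450532812/39923 ≈ 1.7555e+9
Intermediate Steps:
(-49444 + ((158320/39923 + 126925) - 70768))*(170444 + (-13616 + 104520)) = (-49444 + ((158320*(1/39923) + 126925) - 70768))*(170444 + 90904) = (-49444 + ((158320/39923 + 126925) - 70768))*261348 = (-49444 + (5067385095/39923 - 70768))*261348 = (-49444 + 2242114231/39923)*261348 = (268161419/39923)*261348 = 70083450532812/39923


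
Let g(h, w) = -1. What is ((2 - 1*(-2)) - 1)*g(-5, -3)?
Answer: -3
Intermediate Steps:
((2 - 1*(-2)) - 1)*g(-5, -3) = ((2 - 1*(-2)) - 1)*(-1) = ((2 + 2) - 1)*(-1) = (4 - 1)*(-1) = 3*(-1) = -3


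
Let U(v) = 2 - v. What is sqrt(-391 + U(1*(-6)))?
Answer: I*sqrt(383) ≈ 19.57*I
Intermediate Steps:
sqrt(-391 + U(1*(-6))) = sqrt(-391 + (2 - (-6))) = sqrt(-391 + (2 - 1*(-6))) = sqrt(-391 + (2 + 6)) = sqrt(-391 + 8) = sqrt(-383) = I*sqrt(383)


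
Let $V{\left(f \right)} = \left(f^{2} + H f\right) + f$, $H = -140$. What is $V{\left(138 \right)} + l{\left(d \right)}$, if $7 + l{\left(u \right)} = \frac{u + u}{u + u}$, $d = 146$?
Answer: $-144$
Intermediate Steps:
$l{\left(u \right)} = -6$ ($l{\left(u \right)} = -7 + \frac{u + u}{u + u} = -7 + \frac{2 u}{2 u} = -7 + 2 u \frac{1}{2 u} = -7 + 1 = -6$)
$V{\left(f \right)} = f^{2} - 139 f$ ($V{\left(f \right)} = \left(f^{2} - 140 f\right) + f = f^{2} - 139 f$)
$V{\left(138 \right)} + l{\left(d \right)} = 138 \left(-139 + 138\right) - 6 = 138 \left(-1\right) - 6 = -138 - 6 = -144$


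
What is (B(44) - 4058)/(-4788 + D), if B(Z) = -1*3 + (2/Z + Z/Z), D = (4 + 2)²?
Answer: 29773/34848 ≈ 0.85437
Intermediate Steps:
D = 36 (D = 6² = 36)
B(Z) = -2 + 2/Z (B(Z) = -3 + (2/Z + 1) = -3 + (1 + 2/Z) = -2 + 2/Z)
(B(44) - 4058)/(-4788 + D) = ((-2 + 2/44) - 4058)/(-4788 + 36) = ((-2 + 2*(1/44)) - 4058)/(-4752) = ((-2 + 1/22) - 4058)*(-1/4752) = (-43/22 - 4058)*(-1/4752) = -89319/22*(-1/4752) = 29773/34848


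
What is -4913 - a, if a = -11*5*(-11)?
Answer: -5518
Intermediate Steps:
a = 605 (a = -55*(-11) = 605)
-4913 - a = -4913 - 1*605 = -4913 - 605 = -5518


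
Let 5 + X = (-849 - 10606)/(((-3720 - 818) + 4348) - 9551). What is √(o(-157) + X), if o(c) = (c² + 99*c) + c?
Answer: √848781635619/9741 ≈ 94.579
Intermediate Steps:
X = -37250/9741 (X = -5 + (-849 - 10606)/(((-3720 - 818) + 4348) - 9551) = -5 - 11455/((-4538 + 4348) - 9551) = -5 - 11455/(-190 - 9551) = -5 - 11455/(-9741) = -5 - 11455*(-1/9741) = -5 + 11455/9741 = -37250/9741 ≈ -3.8240)
o(c) = c² + 100*c
√(o(-157) + X) = √(-157*(100 - 157) - 37250/9741) = √(-157*(-57) - 37250/9741) = √(8949 - 37250/9741) = √(87134959/9741) = √848781635619/9741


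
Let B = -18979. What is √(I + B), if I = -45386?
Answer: I*√64365 ≈ 253.7*I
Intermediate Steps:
√(I + B) = √(-45386 - 18979) = √(-64365) = I*√64365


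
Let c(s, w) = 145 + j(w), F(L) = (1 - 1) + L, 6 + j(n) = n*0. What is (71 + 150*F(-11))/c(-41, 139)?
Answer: -1579/139 ≈ -11.360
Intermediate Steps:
j(n) = -6 (j(n) = -6 + n*0 = -6 + 0 = -6)
F(L) = L (F(L) = 0 + L = L)
c(s, w) = 139 (c(s, w) = 145 - 6 = 139)
(71 + 150*F(-11))/c(-41, 139) = (71 + 150*(-11))/139 = (71 - 1650)*(1/139) = -1579*1/139 = -1579/139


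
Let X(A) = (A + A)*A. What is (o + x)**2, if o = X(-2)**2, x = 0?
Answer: 4096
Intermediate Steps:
X(A) = 2*A**2 (X(A) = (2*A)*A = 2*A**2)
o = 64 (o = (2*(-2)**2)**2 = (2*4)**2 = 8**2 = 64)
(o + x)**2 = (64 + 0)**2 = 64**2 = 4096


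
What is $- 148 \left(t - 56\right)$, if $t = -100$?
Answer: $23088$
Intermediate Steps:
$- 148 \left(t - 56\right) = - 148 \left(-100 - 56\right) = \left(-148\right) \left(-156\right) = 23088$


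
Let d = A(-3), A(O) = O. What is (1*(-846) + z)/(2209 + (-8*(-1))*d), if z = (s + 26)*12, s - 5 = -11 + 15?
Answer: -426/2185 ≈ -0.19497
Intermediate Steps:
s = 9 (s = 5 + (-11 + 15) = 5 + 4 = 9)
d = -3
z = 420 (z = (9 + 26)*12 = 35*12 = 420)
(1*(-846) + z)/(2209 + (-8*(-1))*d) = (1*(-846) + 420)/(2209 - 8*(-1)*(-3)) = (-846 + 420)/(2209 + 8*(-3)) = -426/(2209 - 24) = -426/2185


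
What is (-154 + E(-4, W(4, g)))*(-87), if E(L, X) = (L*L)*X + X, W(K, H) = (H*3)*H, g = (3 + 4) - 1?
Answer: -146334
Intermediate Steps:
g = 6 (g = 7 - 1 = 6)
W(K, H) = 3*H² (W(K, H) = (3*H)*H = 3*H²)
E(L, X) = X + X*L² (E(L, X) = L²*X + X = X*L² + X = X + X*L²)
(-154 + E(-4, W(4, g)))*(-87) = (-154 + (3*6²)*(1 + (-4)²))*(-87) = (-154 + (3*36)*(1 + 16))*(-87) = (-154 + 108*17)*(-87) = (-154 + 1836)*(-87) = 1682*(-87) = -146334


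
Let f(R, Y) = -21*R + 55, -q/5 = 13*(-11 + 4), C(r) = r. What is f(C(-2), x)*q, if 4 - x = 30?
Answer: 44135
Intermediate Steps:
q = 455 (q = -65*(-11 + 4) = -65*(-7) = -5*(-91) = 455)
x = -26 (x = 4 - 1*30 = 4 - 30 = -26)
f(R, Y) = 55 - 21*R
f(C(-2), x)*q = (55 - 21*(-2))*455 = (55 + 42)*455 = 97*455 = 44135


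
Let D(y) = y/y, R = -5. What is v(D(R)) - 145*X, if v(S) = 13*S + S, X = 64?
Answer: -9266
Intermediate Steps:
D(y) = 1
v(S) = 14*S
v(D(R)) - 145*X = 14*1 - 145*64 = 14 - 9280 = -9266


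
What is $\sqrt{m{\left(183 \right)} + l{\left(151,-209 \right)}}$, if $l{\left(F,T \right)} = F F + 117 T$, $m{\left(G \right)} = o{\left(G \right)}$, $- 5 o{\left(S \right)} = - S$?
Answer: $\frac{i \sqrt{40385}}{5} \approx 40.192 i$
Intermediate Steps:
$o{\left(S \right)} = \frac{S}{5}$ ($o{\left(S \right)} = - \frac{\left(-1\right) S}{5} = \frac{S}{5}$)
$m{\left(G \right)} = \frac{G}{5}$
$l{\left(F,T \right)} = F^{2} + 117 T$
$\sqrt{m{\left(183 \right)} + l{\left(151,-209 \right)}} = \sqrt{\frac{1}{5} \cdot 183 + \left(151^{2} + 117 \left(-209\right)\right)} = \sqrt{\frac{183}{5} + \left(22801 - 24453\right)} = \sqrt{\frac{183}{5} - 1652} = \sqrt{- \frac{8077}{5}} = \frac{i \sqrt{40385}}{5}$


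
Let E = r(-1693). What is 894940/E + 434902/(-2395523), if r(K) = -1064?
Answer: -41236770949/49016086 ≈ -841.29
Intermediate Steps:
E = -1064
894940/E + 434902/(-2395523) = 894940/(-1064) + 434902/(-2395523) = 894940*(-1/1064) + 434902*(-1/2395523) = -223735/266 - 33454/184271 = -41236770949/49016086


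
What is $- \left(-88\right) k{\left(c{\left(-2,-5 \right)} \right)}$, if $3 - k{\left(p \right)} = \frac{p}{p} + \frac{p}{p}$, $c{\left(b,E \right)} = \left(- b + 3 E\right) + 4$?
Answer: $88$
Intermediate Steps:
$c{\left(b,E \right)} = 4 - b + 3 E$
$k{\left(p \right)} = 1$ ($k{\left(p \right)} = 3 - \left(\frac{p}{p} + \frac{p}{p}\right) = 3 - \left(1 + 1\right) = 3 - 2 = 1$)
$- \left(-88\right) k{\left(c{\left(-2,-5 \right)} \right)} = - \left(-88\right) 1 = \left(-1\right) \left(-88\right) = 88$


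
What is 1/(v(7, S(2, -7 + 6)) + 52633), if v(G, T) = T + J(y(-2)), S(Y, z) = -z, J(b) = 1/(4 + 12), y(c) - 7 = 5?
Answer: 16/842145 ≈ 1.8999e-5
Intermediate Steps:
y(c) = 12 (y(c) = 7 + 5 = 12)
J(b) = 1/16
v(G, T) = 1/16 + T (v(G, T) = T + 1/16 = 1/16 + T)
1/(v(7, S(2, -7 + 6)) + 52633) = 1/((1/16 - (-7 + 6)) + 52633) = 1/((1/16 - 1*(-1)) + 52633) = 1/((1/16 + 1) + 52633) = 1/(17/16 + 52633) = 1/(842145/16) = 16/842145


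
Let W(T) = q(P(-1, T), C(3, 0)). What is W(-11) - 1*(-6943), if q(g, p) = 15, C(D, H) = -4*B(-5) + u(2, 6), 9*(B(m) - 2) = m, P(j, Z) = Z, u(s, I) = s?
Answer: 6958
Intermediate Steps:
B(m) = 2 + m/9
C(D, H) = -34/9 (C(D, H) = -4*(2 + (1/9)*(-5)) + 2 = -4*(2 - 5/9) + 2 = -4*13/9 + 2 = -52/9 + 2 = -34/9)
W(T) = 15
W(-11) - 1*(-6943) = 15 - 1*(-6943) = 15 + 6943 = 6958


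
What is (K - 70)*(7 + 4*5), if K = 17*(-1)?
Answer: -2349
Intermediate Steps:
K = -17
(K - 70)*(7 + 4*5) = (-17 - 70)*(7 + 4*5) = -87*(7 + 20) = -87*27 = -2349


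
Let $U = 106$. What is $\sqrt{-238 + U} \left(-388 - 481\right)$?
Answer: $- 1738 i \sqrt{33} \approx - 9984.0 i$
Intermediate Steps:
$\sqrt{-238 + U} \left(-388 - 481\right) = \sqrt{-238 + 106} \left(-388 - 481\right) = \sqrt{-132} \left(-869\right) = 2 i \sqrt{33} \left(-869\right) = - 1738 i \sqrt{33}$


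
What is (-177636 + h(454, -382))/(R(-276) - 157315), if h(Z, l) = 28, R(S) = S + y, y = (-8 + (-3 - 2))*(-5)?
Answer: 88804/78763 ≈ 1.1275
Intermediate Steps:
y = 65 (y = (-8 - 5)*(-5) = -13*(-5) = 65)
R(S) = 65 + S (R(S) = S + 65 = 65 + S)
(-177636 + h(454, -382))/(R(-276) - 157315) = (-177636 + 28)/((65 - 276) - 157315) = -177608/(-211 - 157315) = -177608/(-157526) = -177608*(-1/157526) = 88804/78763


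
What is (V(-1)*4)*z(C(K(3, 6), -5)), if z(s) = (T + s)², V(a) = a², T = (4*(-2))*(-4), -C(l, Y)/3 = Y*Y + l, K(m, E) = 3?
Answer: 10816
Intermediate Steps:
C(l, Y) = -3*l - 3*Y² (C(l, Y) = -3*(Y*Y + l) = -3*(Y² + l) = -3*(l + Y²) = -3*l - 3*Y²)
T = 32 (T = -8*(-4) = 32)
z(s) = (32 + s)²
(V(-1)*4)*z(C(K(3, 6), -5)) = ((-1)²*4)*(32 + (-3*3 - 3*(-5)²))² = (1*4)*(32 + (-9 - 3*25))² = 4*(32 + (-9 - 75))² = 4*(32 - 84)² = 4*(-52)² = 4*2704 = 10816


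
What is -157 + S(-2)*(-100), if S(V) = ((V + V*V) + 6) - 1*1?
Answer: -857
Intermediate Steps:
S(V) = 5 + V + V² (S(V) = ((V + V²) + 6) - 1 = (6 + V + V²) - 1 = 5 + V + V²)
-157 + S(-2)*(-100) = -157 + (5 - 2 + (-2)²)*(-100) = -157 + (5 - 2 + 4)*(-100) = -157 + 7*(-100) = -157 - 700 = -857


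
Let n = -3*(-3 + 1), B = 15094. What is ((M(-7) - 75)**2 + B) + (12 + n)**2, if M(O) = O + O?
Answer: 23339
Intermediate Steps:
M(O) = 2*O
n = 6 (n = -3*(-2) = 6)
((M(-7) - 75)**2 + B) + (12 + n)**2 = ((2*(-7) - 75)**2 + 15094) + (12 + 6)**2 = ((-14 - 75)**2 + 15094) + 18**2 = ((-89)**2 + 15094) + 324 = (7921 + 15094) + 324 = 23015 + 324 = 23339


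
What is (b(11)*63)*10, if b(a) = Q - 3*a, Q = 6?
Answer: -17010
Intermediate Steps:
b(a) = 6 - 3*a
(b(11)*63)*10 = ((6 - 3*11)*63)*10 = ((6 - 33)*63)*10 = -27*63*10 = -1701*10 = -17010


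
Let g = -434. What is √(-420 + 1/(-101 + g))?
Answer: I*√120215035/535 ≈ 20.494*I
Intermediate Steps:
√(-420 + 1/(-101 + g)) = √(-420 + 1/(-101 - 434)) = √(-420 + 1/(-535)) = √(-420 - 1/535) = √(-224701/535) = I*√120215035/535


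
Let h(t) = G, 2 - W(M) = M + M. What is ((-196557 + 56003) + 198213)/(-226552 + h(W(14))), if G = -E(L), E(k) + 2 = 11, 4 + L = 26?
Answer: -57659/226561 ≈ -0.25450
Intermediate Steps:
L = 22 (L = -4 + 26 = 22)
E(k) = 9 (E(k) = -2 + 11 = 9)
W(M) = 2 - 2*M (W(M) = 2 - (M + M) = 2 - 2*M)
G = -9 (G = -1*9 = -9)
h(t) = -9
((-196557 + 56003) + 198213)/(-226552 + h(W(14))) = ((-196557 + 56003) + 198213)/(-226552 - 9) = (-140554 + 198213)/(-226561) = 57659*(-1/226561) = -57659/226561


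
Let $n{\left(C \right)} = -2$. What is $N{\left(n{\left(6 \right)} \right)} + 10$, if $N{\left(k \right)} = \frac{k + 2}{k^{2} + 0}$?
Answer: $10$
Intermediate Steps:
$N{\left(k \right)} = \frac{2 + k}{k^{2}}$
$N{\left(n{\left(6 \right)} \right)} + 10 = \frac{2 - 2}{4} + 10 = \frac{1}{4} \cdot 0 + 10 = 0 + 10 = 10$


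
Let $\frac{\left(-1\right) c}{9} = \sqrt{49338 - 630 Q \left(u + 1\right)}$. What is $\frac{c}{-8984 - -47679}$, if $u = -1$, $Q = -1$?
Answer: $- \frac{27 \sqrt{5482}}{38695} \approx -0.051663$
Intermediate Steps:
$c = - 27 \sqrt{5482}$ ($c = - 9 \sqrt{49338 - 630 \left(- (-1 + 1)\right)} = - 9 \sqrt{49338 - 630 \left(\left(-1\right) 0\right)} = - 9 \sqrt{49338 - 0} = - 9 \sqrt{49338 + 0} = - 9 \sqrt{49338} = - 9 \cdot 3 \sqrt{5482} = - 27 \sqrt{5482} \approx -1999.1$)
$\frac{c}{-8984 - -47679} = \frac{\left(-27\right) \sqrt{5482}}{-8984 - -47679} = \frac{\left(-27\right) \sqrt{5482}}{-8984 + 47679} = \frac{\left(-27\right) \sqrt{5482}}{38695} = - 27 \sqrt{5482} \cdot \frac{1}{38695} = - \frac{27 \sqrt{5482}}{38695}$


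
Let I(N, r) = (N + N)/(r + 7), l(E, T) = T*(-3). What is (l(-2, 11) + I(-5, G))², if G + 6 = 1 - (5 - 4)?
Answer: 1849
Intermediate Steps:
G = -6 (G = -6 + (1 - (5 - 4)) = -6 + (1 - 1*1) = -6 + (1 - 1) = -6 + 0 = -6)
l(E, T) = -3*T
I(N, r) = 2*N/(7 + r) (I(N, r) = (2*N)/(7 + r) = 2*N/(7 + r))
(l(-2, 11) + I(-5, G))² = (-3*11 + 2*(-5)/(7 - 6))² = (-33 + 2*(-5)/1)² = (-33 + 2*(-5)*1)² = (-33 - 10)² = (-43)² = 1849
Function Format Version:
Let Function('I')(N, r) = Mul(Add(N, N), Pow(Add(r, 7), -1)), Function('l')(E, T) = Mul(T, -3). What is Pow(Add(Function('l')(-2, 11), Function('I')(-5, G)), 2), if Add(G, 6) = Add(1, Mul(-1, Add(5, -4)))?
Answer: 1849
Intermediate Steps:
G = -6 (G = Add(-6, Add(1, Mul(-1, Add(5, -4)))) = Add(-6, Add(1, Mul(-1, 1))) = Add(-6, Add(1, -1)) = Add(-6, 0) = -6)
Function('l')(E, T) = Mul(-3, T)
Function('I')(N, r) = Mul(2, N, Pow(Add(7, r), -1)) (Function('I')(N, r) = Mul(Mul(2, N), Pow(Add(7, r), -1)) = Mul(2, N, Pow(Add(7, r), -1)))
Pow(Add(Function('l')(-2, 11), Function('I')(-5, G)), 2) = Pow(Add(Mul(-3, 11), Mul(2, -5, Pow(Add(7, -6), -1))), 2) = Pow(Add(-33, Mul(2, -5, Pow(1, -1))), 2) = Pow(Add(-33, Mul(2, -5, 1)), 2) = Pow(Add(-33, -10), 2) = Pow(-43, 2) = 1849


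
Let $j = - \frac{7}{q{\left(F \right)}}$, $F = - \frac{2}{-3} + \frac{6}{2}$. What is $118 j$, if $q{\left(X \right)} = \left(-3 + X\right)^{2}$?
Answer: $- \frac{3717}{2} \approx -1858.5$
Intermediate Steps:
$F = \frac{11}{3}$ ($F = \left(-2\right) \left(- \frac{1}{3}\right) + 6 \cdot \frac{1}{2} = \frac{2}{3} + 3 = \frac{11}{3} \approx 3.6667$)
$j = - \frac{63}{4}$ ($j = - \frac{7}{\left(-3 + \frac{11}{3}\right)^{2}} = - \frac{7}{\left(\frac{2}{3}\right)^{2}} = - \frac{7}{\frac{4}{9}} = \left(-7\right) \frac{9}{4} = - \frac{63}{4} \approx -15.75$)
$118 j = 118 \left(- \frac{63}{4}\right) = - \frac{3717}{2}$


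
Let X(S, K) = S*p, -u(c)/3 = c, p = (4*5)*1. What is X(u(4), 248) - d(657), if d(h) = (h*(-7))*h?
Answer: 3021303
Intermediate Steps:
d(h) = -7*h**2 (d(h) = (-7*h)*h = -7*h**2)
p = 20 (p = 20*1 = 20)
u(c) = -3*c
X(S, K) = 20*S (X(S, K) = S*20 = 20*S)
X(u(4), 248) - d(657) = 20*(-3*4) - (-7)*657**2 = 20*(-12) - (-7)*431649 = -240 - 1*(-3021543) = -240 + 3021543 = 3021303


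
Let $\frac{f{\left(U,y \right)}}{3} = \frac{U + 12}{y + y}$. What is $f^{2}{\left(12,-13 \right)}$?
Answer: $\frac{1296}{169} \approx 7.6686$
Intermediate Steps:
$f{\left(U,y \right)} = \frac{3 \left(12 + U\right)}{2 y}$ ($f{\left(U,y \right)} = 3 \frac{U + 12}{y + y} = 3 \frac{12 + U}{2 y} = \frac{3 \left(12 + U\right)}{2 y}$)
$f^{2}{\left(12,-13 \right)} = \left(\frac{3 \left(12 + 12\right)}{2 \left(-13\right)}\right)^{2} = \left(\frac{3}{2} \left(- \frac{1}{13}\right) 24\right)^{2} = \left(- \frac{36}{13}\right)^{2} = \frac{1296}{169}$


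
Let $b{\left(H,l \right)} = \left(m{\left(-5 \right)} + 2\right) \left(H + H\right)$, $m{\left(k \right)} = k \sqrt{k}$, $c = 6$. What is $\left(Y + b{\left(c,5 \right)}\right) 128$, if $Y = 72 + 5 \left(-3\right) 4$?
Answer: $4608 - 7680 i \sqrt{5} \approx 4608.0 - 17173.0 i$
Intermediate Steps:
$m{\left(k \right)} = k^{\frac{3}{2}}$
$b{\left(H,l \right)} = 2 H \left(2 - 5 i \sqrt{5}\right)$ ($b{\left(H,l \right)} = \left(\left(-5\right)^{\frac{3}{2}} + 2\right) \left(H + H\right) = \left(- 5 i \sqrt{5} + 2\right) 2 H = \left(2 - 5 i \sqrt{5}\right) 2 H = 2 H \left(2 - 5 i \sqrt{5}\right)$)
$Y = 12$ ($Y = 72 - 60 = 12$)
$\left(Y + b{\left(c,5 \right)}\right) 128 = \left(12 + 2 \cdot 6 \left(2 - 5 i \sqrt{5}\right)\right) 128 = \left(12 + \left(24 - 60 i \sqrt{5}\right)\right) 128 = \left(36 - 60 i \sqrt{5}\right) 128 = 4608 - 7680 i \sqrt{5}$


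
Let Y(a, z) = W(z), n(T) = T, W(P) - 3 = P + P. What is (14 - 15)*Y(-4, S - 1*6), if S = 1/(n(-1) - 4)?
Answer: 47/5 ≈ 9.4000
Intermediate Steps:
W(P) = 3 + 2*P (W(P) = 3 + (P + P) = 3 + 2*P)
S = -⅕ (S = 1/(-1 - 4) = 1/(-5) = -⅕ ≈ -0.20000)
Y(a, z) = 3 + 2*z
(14 - 15)*Y(-4, S - 1*6) = (14 - 15)*(3 + 2*(-⅕ - 1*6)) = -(3 + 2*(-⅕ - 6)) = -(3 + 2*(-31/5)) = -(3 - 62/5) = -1*(-47/5) = 47/5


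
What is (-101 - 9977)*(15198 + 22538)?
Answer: -380303408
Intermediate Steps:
(-101 - 9977)*(15198 + 22538) = -10078*37736 = -380303408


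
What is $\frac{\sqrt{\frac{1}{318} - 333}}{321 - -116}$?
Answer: $\frac{i \sqrt{33673974}}{138966} \approx 0.041758 i$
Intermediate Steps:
$\frac{\sqrt{\frac{1}{318} - 333}}{321 - -116} = \frac{\sqrt{\frac{1}{318} - 333}}{321 + 116} = \frac{\sqrt{- \frac{105893}{318}}}{437} = \frac{i \sqrt{33673974}}{318} \cdot \frac{1}{437} = \frac{i \sqrt{33673974}}{138966}$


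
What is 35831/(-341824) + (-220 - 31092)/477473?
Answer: -27811528151/163211730752 ≈ -0.17040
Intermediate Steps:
35831/(-341824) + (-220 - 31092)/477473 = 35831*(-1/341824) - 31312*1/477473 = -35831/341824 - 31312/477473 = -27811528151/163211730752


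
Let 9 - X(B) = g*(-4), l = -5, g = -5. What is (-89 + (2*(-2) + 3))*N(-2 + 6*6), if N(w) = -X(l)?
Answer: -990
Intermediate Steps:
X(B) = -11 (X(B) = 9 - (-5)*(-4) = 9 - 1*20 = 9 - 20 = -11)
N(w) = 11 (N(w) = -1*(-11) = 11)
(-89 + (2*(-2) + 3))*N(-2 + 6*6) = (-89 + (2*(-2) + 3))*11 = (-89 + (-4 + 3))*11 = (-89 - 1)*11 = -90*11 = -990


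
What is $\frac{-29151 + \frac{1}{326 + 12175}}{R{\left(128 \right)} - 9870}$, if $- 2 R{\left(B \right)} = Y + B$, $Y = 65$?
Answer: $\frac{728833300}{249182433} \approx 2.9249$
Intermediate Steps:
$R{\left(B \right)} = - \frac{65}{2} - \frac{B}{2}$ ($R{\left(B \right)} = - \frac{65 + B}{2} = - \frac{65}{2} - \frac{B}{2}$)
$\frac{-29151 + \frac{1}{326 + 12175}}{R{\left(128 \right)} - 9870} = \frac{-29151 + \frac{1}{326 + 12175}}{\left(- \frac{65}{2} - 64\right) - 9870} = \frac{-29151 + \frac{1}{12501}}{\left(- \frac{65}{2} - 64\right) - 9870} = \frac{-29151 + \frac{1}{12501}}{- \frac{193}{2} - 9870} = - \frac{364416650}{12501 \left(- \frac{19933}{2}\right)} = \left(- \frac{364416650}{12501}\right) \left(- \frac{2}{19933}\right) = \frac{728833300}{249182433}$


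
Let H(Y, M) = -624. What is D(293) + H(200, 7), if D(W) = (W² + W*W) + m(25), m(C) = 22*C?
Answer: 171624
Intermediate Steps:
D(W) = 550 + 2*W² (D(W) = (W² + W*W) + 22*25 = (W² + W²) + 550 = 2*W² + 550 = 550 + 2*W²)
D(293) + H(200, 7) = (550 + 2*293²) - 624 = (550 + 2*85849) - 624 = (550 + 171698) - 624 = 172248 - 624 = 171624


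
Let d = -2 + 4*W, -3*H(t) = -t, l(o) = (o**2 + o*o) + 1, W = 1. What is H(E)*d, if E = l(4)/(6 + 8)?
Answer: 11/7 ≈ 1.5714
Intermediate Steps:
l(o) = 1 + 2*o**2 (l(o) = (o**2 + o**2) + 1 = 2*o**2 + 1 = 1 + 2*o**2)
E = 33/14 (E = (1 + 2*4**2)/(6 + 8) = (1 + 2*16)/14 = (1 + 32)*(1/14) = 33*(1/14) = 33/14 ≈ 2.3571)
H(t) = t/3 (H(t) = -(-1)*t/3 = t/3)
d = 2 (d = -2 + 4*1 = -2 + 4 = 2)
H(E)*d = ((1/3)*(33/14))*2 = (11/14)*2 = 11/7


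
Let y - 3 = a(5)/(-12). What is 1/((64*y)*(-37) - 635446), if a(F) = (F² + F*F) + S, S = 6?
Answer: -3/1894498 ≈ -1.5835e-6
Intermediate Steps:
a(F) = 6 + 2*F² (a(F) = (F² + F*F) + 6 = (F² + F²) + 6 = 2*F² + 6 = 6 + 2*F²)
y = -5/3 (y = 3 + (6 + 2*5²)/(-12) = 3 + (6 + 2*25)*(-1/12) = 3 + (6 + 50)*(-1/12) = 3 + 56*(-1/12) = 3 - 14/3 = -5/3 ≈ -1.6667)
1/((64*y)*(-37) - 635446) = 1/((64*(-5/3))*(-37) - 635446) = 1/(-320/3*(-37) - 635446) = 1/(11840/3 - 635446) = 1/(-1894498/3) = -3/1894498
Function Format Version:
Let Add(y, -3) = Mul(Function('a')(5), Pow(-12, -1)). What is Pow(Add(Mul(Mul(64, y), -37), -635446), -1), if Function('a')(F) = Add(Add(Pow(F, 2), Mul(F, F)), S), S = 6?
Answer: Rational(-3, 1894498) ≈ -1.5835e-6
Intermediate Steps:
Function('a')(F) = Add(6, Mul(2, Pow(F, 2))) (Function('a')(F) = Add(Add(Pow(F, 2), Mul(F, F)), 6) = Add(Add(Pow(F, 2), Pow(F, 2)), 6) = Add(Mul(2, Pow(F, 2)), 6) = Add(6, Mul(2, Pow(F, 2))))
y = Rational(-5, 3) (y = Add(3, Mul(Add(6, Mul(2, Pow(5, 2))), Pow(-12, -1))) = Add(3, Mul(Add(6, Mul(2, 25)), Rational(-1, 12))) = Add(3, Mul(Add(6, 50), Rational(-1, 12))) = Add(3, Mul(56, Rational(-1, 12))) = Add(3, Rational(-14, 3)) = Rational(-5, 3) ≈ -1.6667)
Pow(Add(Mul(Mul(64, y), -37), -635446), -1) = Pow(Add(Mul(Mul(64, Rational(-5, 3)), -37), -635446), -1) = Pow(Add(Mul(Rational(-320, 3), -37), -635446), -1) = Pow(Add(Rational(11840, 3), -635446), -1) = Pow(Rational(-1894498, 3), -1) = Rational(-3, 1894498)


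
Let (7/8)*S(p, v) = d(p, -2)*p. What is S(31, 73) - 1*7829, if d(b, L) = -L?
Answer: -54307/7 ≈ -7758.1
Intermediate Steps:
S(p, v) = 16*p/7 (S(p, v) = 8*((-1*(-2))*p)/7 = 8*(2*p)/7 = 16*p/7)
S(31, 73) - 1*7829 = (16/7)*31 - 1*7829 = 496/7 - 7829 = -54307/7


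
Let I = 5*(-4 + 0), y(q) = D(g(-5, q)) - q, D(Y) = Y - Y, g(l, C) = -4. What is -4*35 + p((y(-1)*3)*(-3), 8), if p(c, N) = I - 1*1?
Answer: -161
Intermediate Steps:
D(Y) = 0
y(q) = -q (y(q) = 0 - q = -q)
I = -20 (I = 5*(-4) = -20)
p(c, N) = -21 (p(c, N) = -20 - 1*1 = -20 - 1 = -21)
-4*35 + p((y(-1)*3)*(-3), 8) = -4*35 - 21 = -140 - 21 = -161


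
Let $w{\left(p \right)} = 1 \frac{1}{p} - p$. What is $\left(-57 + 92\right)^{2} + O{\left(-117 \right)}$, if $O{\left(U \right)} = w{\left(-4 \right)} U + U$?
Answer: $\frac{2677}{4} \approx 669.25$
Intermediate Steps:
$w{\left(p \right)} = \frac{1}{p} - p$
$O{\left(U \right)} = \frac{19 U}{4}$ ($O{\left(U \right)} = \left(\frac{1}{-4} - -4\right) U + U = \left(- \frac{1}{4} + 4\right) U + U = \frac{15 U}{4} + U = \frac{19 U}{4}$)
$\left(-57 + 92\right)^{2} + O{\left(-117 \right)} = \left(-57 + 92\right)^{2} + \frac{19}{4} \left(-117\right) = 35^{2} - \frac{2223}{4} = 1225 - \frac{2223}{4} = \frac{2677}{4}$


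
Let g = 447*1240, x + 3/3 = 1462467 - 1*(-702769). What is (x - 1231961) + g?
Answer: 1487554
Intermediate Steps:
x = 2165235 (x = -1 + (1462467 - 1*(-702769)) = -1 + (1462467 + 702769) = -1 + 2165236 = 2165235)
g = 554280
(x - 1231961) + g = (2165235 - 1231961) + 554280 = 933274 + 554280 = 1487554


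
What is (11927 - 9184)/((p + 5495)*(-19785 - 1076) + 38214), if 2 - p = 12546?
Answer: 2743/147087403 ≈ 1.8649e-5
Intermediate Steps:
p = -12544 (p = 2 - 1*12546 = 2 - 12546 = -12544)
(11927 - 9184)/((p + 5495)*(-19785 - 1076) + 38214) = (11927 - 9184)/((-12544 + 5495)*(-19785 - 1076) + 38214) = 2743/(-7049*(-20861) + 38214) = 2743/(147049189 + 38214) = 2743/147087403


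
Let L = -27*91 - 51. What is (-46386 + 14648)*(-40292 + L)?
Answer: 1358386400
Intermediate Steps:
L = -2508 (L = -2457 - 51 = -2508)
(-46386 + 14648)*(-40292 + L) = (-46386 + 14648)*(-40292 - 2508) = -31738*(-42800) = 1358386400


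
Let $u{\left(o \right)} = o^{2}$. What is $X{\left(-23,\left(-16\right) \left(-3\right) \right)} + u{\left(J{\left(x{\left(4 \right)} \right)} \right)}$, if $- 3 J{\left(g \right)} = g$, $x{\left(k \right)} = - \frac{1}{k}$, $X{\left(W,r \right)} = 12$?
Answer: $\frac{1729}{144} \approx 12.007$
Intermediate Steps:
$J{\left(g \right)} = - \frac{g}{3}$
$X{\left(-23,\left(-16\right) \left(-3\right) \right)} + u{\left(J{\left(x{\left(4 \right)} \right)} \right)} = 12 + \left(- \frac{\left(-1\right) \frac{1}{4}}{3}\right)^{2} = 12 + \left(\left(- \frac{1}{3}\right) \left(- \frac{1}{4}\right)\right)^{2} = 12 + \left(\frac{1}{12}\right)^{2} = 12 + \frac{1}{144} = \frac{1729}{144}$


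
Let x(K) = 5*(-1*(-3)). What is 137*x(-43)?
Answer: 2055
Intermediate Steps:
x(K) = 15 (x(K) = 5*3 = 15)
137*x(-43) = 137*15 = 2055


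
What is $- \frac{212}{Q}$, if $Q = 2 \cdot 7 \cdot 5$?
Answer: $- \frac{106}{35} \approx -3.0286$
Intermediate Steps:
$Q = 70$ ($Q = 14 \cdot 5 = 70$)
$- \frac{212}{Q} = - \frac{212}{70} = \left(-212\right) \frac{1}{70} = - \frac{106}{35}$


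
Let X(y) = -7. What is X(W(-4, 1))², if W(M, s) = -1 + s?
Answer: 49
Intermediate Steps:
X(W(-4, 1))² = (-7)² = 49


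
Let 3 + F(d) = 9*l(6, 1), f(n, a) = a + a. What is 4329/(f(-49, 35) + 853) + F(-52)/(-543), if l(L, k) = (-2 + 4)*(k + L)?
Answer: 57362/12851 ≈ 4.4636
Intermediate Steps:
l(L, k) = 2*L + 2*k (l(L, k) = 2*(L + k) = 2*L + 2*k)
f(n, a) = 2*a
F(d) = 123 (F(d) = -3 + 9*(2*6 + 2*1) = -3 + 9*(12 + 2) = -3 + 9*14 = -3 + 126 = 123)
4329/(f(-49, 35) + 853) + F(-52)/(-543) = 4329/(2*35 + 853) + 123/(-543) = 4329/(70 + 853) + 123*(-1/543) = 4329/923 - 41/181 = 4329*(1/923) - 41/181 = 333/71 - 41/181 = 57362/12851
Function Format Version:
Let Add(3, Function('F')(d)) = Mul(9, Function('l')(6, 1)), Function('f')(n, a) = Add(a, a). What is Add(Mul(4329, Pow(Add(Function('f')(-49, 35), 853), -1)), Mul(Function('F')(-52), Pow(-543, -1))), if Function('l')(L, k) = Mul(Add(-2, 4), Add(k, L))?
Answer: Rational(57362, 12851) ≈ 4.4636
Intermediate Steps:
Function('l')(L, k) = Add(Mul(2, L), Mul(2, k)) (Function('l')(L, k) = Mul(2, Add(L, k)) = Add(Mul(2, L), Mul(2, k)))
Function('f')(n, a) = Mul(2, a)
Function('F')(d) = 123 (Function('F')(d) = Add(-3, Mul(9, Add(Mul(2, 6), Mul(2, 1)))) = Add(-3, Mul(9, Add(12, 2))) = Add(-3, Mul(9, 14)) = Add(-3, 126) = 123)
Add(Mul(4329, Pow(Add(Function('f')(-49, 35), 853), -1)), Mul(Function('F')(-52), Pow(-543, -1))) = Add(Mul(4329, Pow(Add(Mul(2, 35), 853), -1)), Mul(123, Pow(-543, -1))) = Add(Mul(4329, Pow(Add(70, 853), -1)), Mul(123, Rational(-1, 543))) = Add(Mul(4329, Pow(923, -1)), Rational(-41, 181)) = Add(Mul(4329, Rational(1, 923)), Rational(-41, 181)) = Add(Rational(333, 71), Rational(-41, 181)) = Rational(57362, 12851)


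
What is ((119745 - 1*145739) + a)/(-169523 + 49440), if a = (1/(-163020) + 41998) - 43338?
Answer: 4455988681/19575930660 ≈ 0.22763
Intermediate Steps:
a = -218446801/163020 (a = (-1/163020 + 41998) - 43338 = 6846513959/163020 - 43338 = -218446801/163020 ≈ -1340.0)
((119745 - 1*145739) + a)/(-169523 + 49440) = ((119745 - 1*145739) - 218446801/163020)/(-169523 + 49440) = ((119745 - 145739) - 218446801/163020)/(-120083) = (-25994 - 218446801/163020)*(-1/120083) = -4455988681/163020*(-1/120083) = 4455988681/19575930660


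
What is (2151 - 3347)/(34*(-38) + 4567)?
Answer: -1196/3275 ≈ -0.36519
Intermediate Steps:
(2151 - 3347)/(34*(-38) + 4567) = -1196/(-1292 + 4567) = -1196/3275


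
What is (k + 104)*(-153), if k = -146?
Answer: 6426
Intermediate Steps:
(k + 104)*(-153) = (-146 + 104)*(-153) = -42*(-153) = 6426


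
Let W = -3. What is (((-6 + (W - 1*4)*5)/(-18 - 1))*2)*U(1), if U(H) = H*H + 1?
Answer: 164/19 ≈ 8.6316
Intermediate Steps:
U(H) = 1 + H**2 (U(H) = H**2 + 1 = 1 + H**2)
(((-6 + (W - 1*4)*5)/(-18 - 1))*2)*U(1) = (((-6 + (-3 - 1*4)*5)/(-18 - 1))*2)*(1 + 1**2) = (((-6 + (-3 - 4)*5)/(-19))*2)*(1 + 1) = (((-6 - 7*5)*(-1/19))*2)*2 = (((-6 - 35)*(-1/19))*2)*2 = (-41*(-1/19)*2)*2 = ((41/19)*2)*2 = (82/19)*2 = 164/19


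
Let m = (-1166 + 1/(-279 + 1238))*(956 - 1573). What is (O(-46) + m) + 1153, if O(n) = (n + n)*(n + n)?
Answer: 699147784/959 ≈ 7.2904e+5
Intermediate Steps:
O(n) = 4*n**2 (O(n) = (2*n)*(2*n) = 4*n**2)
m = 689925081/959 (m = (-1166 + 1/959)*(-617) = -1118193/959*(-617) = 689925081/959 ≈ 7.1942e+5)
(O(-46) + m) + 1153 = (4*(-46)**2 + 689925081/959) + 1153 = (4*2116 + 689925081/959) + 1153 = (8464 + 689925081/959) + 1153 = 698042057/959 + 1153 = 699147784/959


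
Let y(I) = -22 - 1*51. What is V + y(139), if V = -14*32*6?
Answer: -2761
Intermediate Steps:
y(I) = -73 (y(I) = -22 - 51 = -73)
V = -2688 (V = -448*6 = -2688)
V + y(139) = -2688 - 73 = -2761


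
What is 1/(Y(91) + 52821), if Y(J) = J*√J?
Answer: 52821/2789304470 - 91*√91/2789304470 ≈ 1.8626e-5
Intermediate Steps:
Y(J) = J^(3/2)
1/(Y(91) + 52821) = 1/(91^(3/2) + 52821) = 1/(91*√91 + 52821) = 1/(52821 + 91*√91)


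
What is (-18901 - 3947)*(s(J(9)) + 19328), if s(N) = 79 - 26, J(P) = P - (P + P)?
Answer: -442817088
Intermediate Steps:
J(P) = -P (J(P) = P - 2*P = -P)
s(N) = 53
(-18901 - 3947)*(s(J(9)) + 19328) = (-18901 - 3947)*(53 + 19328) = -22848*19381 = -442817088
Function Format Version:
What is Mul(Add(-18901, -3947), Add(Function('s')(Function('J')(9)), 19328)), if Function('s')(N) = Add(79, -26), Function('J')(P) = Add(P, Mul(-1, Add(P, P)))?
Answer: -442817088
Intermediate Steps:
Function('J')(P) = Mul(-1, P) (Function('J')(P) = Add(P, Mul(-1, Mul(2, P))) = Add(P, Mul(-2, P)) = Mul(-1, P))
Function('s')(N) = 53
Mul(Add(-18901, -3947), Add(Function('s')(Function('J')(9)), 19328)) = Mul(Add(-18901, -3947), Add(53, 19328)) = Mul(-22848, 19381) = -442817088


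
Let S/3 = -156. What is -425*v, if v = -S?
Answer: -198900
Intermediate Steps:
S = -468 (S = 3*(-156) = -468)
v = 468 (v = -1*(-468) = 468)
-425*v = -425*468 = -198900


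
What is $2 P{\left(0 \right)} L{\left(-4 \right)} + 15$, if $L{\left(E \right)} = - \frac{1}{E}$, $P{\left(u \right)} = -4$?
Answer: $13$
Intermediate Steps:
$2 P{\left(0 \right)} L{\left(-4 \right)} + 15 = 2 \left(-4\right) \left(- \frac{1}{-4}\right) + 15 = - 8 \left(\left(-1\right) \left(- \frac{1}{4}\right)\right) + 15 = \left(-8\right) \frac{1}{4} + 15 = -2 + 15 = 13$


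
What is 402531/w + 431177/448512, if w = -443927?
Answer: 10871128207/199106586624 ≈ 0.054600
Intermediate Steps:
402531/w + 431177/448512 = 402531/(-443927) + 431177/448512 = 402531*(-1/443927) + 431177*(1/448512) = -402531/443927 + 431177/448512 = 10871128207/199106586624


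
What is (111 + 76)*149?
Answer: 27863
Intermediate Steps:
(111 + 76)*149 = 187*149 = 27863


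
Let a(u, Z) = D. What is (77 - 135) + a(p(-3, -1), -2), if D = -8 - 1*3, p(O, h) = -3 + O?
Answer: -69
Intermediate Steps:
D = -11 (D = -8 - 3 = -11)
a(u, Z) = -11
(77 - 135) + a(p(-3, -1), -2) = (77 - 135) - 11 = -58 - 11 = -69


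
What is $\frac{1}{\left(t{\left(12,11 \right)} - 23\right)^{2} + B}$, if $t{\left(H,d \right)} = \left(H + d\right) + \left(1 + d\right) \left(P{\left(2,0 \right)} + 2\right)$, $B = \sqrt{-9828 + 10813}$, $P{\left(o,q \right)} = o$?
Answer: $\frac{2304}{5307431} - \frac{\sqrt{985}}{5307431} \approx 0.0004282$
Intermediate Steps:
$B = \sqrt{985} \approx 31.385$
$t{\left(H,d \right)} = 4 + H + 5 d$ ($t{\left(H,d \right)} = \left(H + d\right) + \left(1 + d\right) \left(2 + 2\right) = \left(H + d\right) + \left(1 + d\right) 4 = \left(H + d\right) + \left(4 + 4 d\right) = 4 + H + 5 d$)
$\frac{1}{\left(t{\left(12,11 \right)} - 23\right)^{2} + B} = \frac{1}{\left(\left(4 + 12 + 5 \cdot 11\right) - 23\right)^{2} + \sqrt{985}} = \frac{1}{\left(\left(4 + 12 + 55\right) - 23\right)^{2} + \sqrt{985}} = \frac{1}{\left(71 - 23\right)^{2} + \sqrt{985}} = \frac{1}{48^{2} + \sqrt{985}} = \frac{1}{2304 + \sqrt{985}}$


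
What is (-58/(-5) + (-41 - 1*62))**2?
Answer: 208849/25 ≈ 8354.0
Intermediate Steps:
(-58/(-5) + (-41 - 1*62))**2 = (-58*(-1/5) + (-41 - 62))**2 = (58/5 - 103)**2 = (-457/5)**2 = 208849/25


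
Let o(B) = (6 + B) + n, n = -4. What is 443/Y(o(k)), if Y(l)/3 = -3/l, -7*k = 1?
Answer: -5759/63 ≈ -91.413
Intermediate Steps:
k = -⅐ (k = -⅐*1 = -⅐ ≈ -0.14286)
o(B) = 2 + B (o(B) = (6 + B) - 4 = 2 + B)
Y(l) = -9/l (Y(l) = 3*(-3/l) = -9/l)
443/Y(o(k)) = 443/((-9/(2 - ⅐))) = 443/((-9/13/7)) = 443/((-9*7/13)) = 443/(-63/13) = 443*(-13/63) = -5759/63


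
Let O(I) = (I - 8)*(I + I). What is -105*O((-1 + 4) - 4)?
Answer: -1890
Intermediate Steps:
O(I) = 2*I*(-8 + I) (O(I) = (-8 + I)*(2*I) = 2*I*(-8 + I))
-105*O((-1 + 4) - 4) = -210*((-1 + 4) - 4)*(-8 + ((-1 + 4) - 4)) = -210*(3 - 4)*(-8 + (3 - 4)) = -210*(-1)*(-8 - 1) = -210*(-1)*(-9) = -105*18 = -1890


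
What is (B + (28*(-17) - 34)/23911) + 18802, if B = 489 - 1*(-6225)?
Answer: 610112566/23911 ≈ 25516.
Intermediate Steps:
B = 6714 (B = 489 + 6225 = 6714)
(B + (28*(-17) - 34)/23911) + 18802 = (6714 + (28*(-17) - 34)/23911) + 18802 = (6714 + (-476 - 34)*(1/23911)) + 18802 = (6714 - 510*1/23911) + 18802 = (6714 - 510/23911) + 18802 = 160537944/23911 + 18802 = 610112566/23911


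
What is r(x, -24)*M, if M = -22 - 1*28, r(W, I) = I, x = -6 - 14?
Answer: 1200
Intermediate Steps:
x = -20
M = -50 (M = -22 - 28 = -50)
r(x, -24)*M = -24*(-50) = 1200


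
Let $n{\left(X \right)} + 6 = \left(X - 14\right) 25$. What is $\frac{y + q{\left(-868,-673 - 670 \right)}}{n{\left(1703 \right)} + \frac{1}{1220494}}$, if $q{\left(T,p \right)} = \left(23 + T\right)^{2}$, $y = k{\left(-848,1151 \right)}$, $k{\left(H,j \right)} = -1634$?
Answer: $\frac{869468941154}{51528036187} \approx 16.874$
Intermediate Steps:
$n{\left(X \right)} = -356 + 25 X$ ($n{\left(X \right)} = -6 + \left(X - 14\right) 25 = -6 + \left(-14 + X\right) 25 = -6 + \left(-350 + 25 X\right) = -356 + 25 X$)
$y = -1634$
$\frac{y + q{\left(-868,-673 - 670 \right)}}{n{\left(1703 \right)} + \frac{1}{1220494}} = \frac{-1634 + \left(23 - 868\right)^{2}}{\left(-356 + 25 \cdot 1703\right) + \frac{1}{1220494}} = \frac{-1634 + \left(-845\right)^{2}}{\left(-356 + 42575\right) + \frac{1}{1220494}} = \frac{-1634 + 714025}{42219 + \frac{1}{1220494}} = \frac{712391}{\frac{51528036187}{1220494}} = 712391 \cdot \frac{1220494}{51528036187} = \frac{869468941154}{51528036187}$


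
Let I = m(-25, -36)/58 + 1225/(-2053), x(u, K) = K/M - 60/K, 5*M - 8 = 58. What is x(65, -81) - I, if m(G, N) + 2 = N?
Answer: -146544077/35364978 ≈ -4.1438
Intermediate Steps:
M = 66/5 (M = 8/5 + (⅕)*58 = 8/5 + 58/5 = 66/5 ≈ 13.200)
m(G, N) = -2 + N
x(u, K) = -60/K + 5*K/66 (x(u, K) = K/(66/5) - 60/K = K*(5/66) - 60/K = 5*K/66 - 60/K = -60/K + 5*K/66)
I = -74532/59537 (I = (-2 - 36)/58 + 1225/(-2053) = -38*1/58 + 1225*(-1/2053) = -19/29 - 1225/2053 = -74532/59537 ≈ -1.2519)
x(65, -81) - I = (-60/(-81) + (5/66)*(-81)) - 1*(-74532/59537) = (-60*(-1/81) - 135/22) + 74532/59537 = (20/27 - 135/22) + 74532/59537 = -3205/594 + 74532/59537 = -146544077/35364978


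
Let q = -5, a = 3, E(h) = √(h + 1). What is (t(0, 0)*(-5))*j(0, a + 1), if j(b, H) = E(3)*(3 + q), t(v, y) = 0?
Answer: 0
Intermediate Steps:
E(h) = √(1 + h)
j(b, H) = -4 (j(b, H) = √(1 + 3)*(3 - 5) = √4*(-2) = 2*(-2) = -4)
(t(0, 0)*(-5))*j(0, a + 1) = (0*(-5))*(-4) = 0*(-4) = 0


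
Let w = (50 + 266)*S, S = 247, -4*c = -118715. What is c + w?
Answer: 430923/4 ≈ 1.0773e+5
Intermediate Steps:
c = 118715/4 (c = -¼*(-118715) = 118715/4 ≈ 29679.)
w = 78052 (w = (50 + 266)*247 = 316*247 = 78052)
c + w = 118715/4 + 78052 = 430923/4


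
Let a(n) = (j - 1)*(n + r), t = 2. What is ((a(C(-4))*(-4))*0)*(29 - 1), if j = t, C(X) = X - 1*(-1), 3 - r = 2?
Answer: 0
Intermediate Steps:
r = 1 (r = 3 - 1*2 = 3 - 2 = 1)
C(X) = 1 + X (C(X) = X + 1 = 1 + X)
j = 2
a(n) = 1 + n (a(n) = (2 - 1)*(n + 1) = 1*(1 + n) = 1 + n)
((a(C(-4))*(-4))*0)*(29 - 1) = (((1 + (1 - 4))*(-4))*0)*(29 - 1) = (((1 - 3)*(-4))*0)*28 = (-2*(-4)*0)*28 = (8*0)*28 = 0*28 = 0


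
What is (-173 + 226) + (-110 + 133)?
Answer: 76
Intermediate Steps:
(-173 + 226) + (-110 + 133) = 53 + 23 = 76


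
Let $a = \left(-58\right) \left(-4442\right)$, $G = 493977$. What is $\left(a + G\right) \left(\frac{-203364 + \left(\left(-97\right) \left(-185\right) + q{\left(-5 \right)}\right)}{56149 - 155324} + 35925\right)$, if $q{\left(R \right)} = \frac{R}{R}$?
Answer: $\frac{2678032665033609}{99175} \approx 2.7003 \cdot 10^{10}$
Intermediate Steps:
$q{\left(R \right)} = 1$
$a = 257636$
$\left(a + G\right) \left(\frac{-203364 + \left(\left(-97\right) \left(-185\right) + q{\left(-5 \right)}\right)}{56149 - 155324} + 35925\right) = \left(257636 + 493977\right) \left(\frac{-203364 + \left(\left(-97\right) \left(-185\right) + 1\right)}{56149 - 155324} + 35925\right) = 751613 \left(\frac{-203364 + \left(17945 + 1\right)}{-99175} + 35925\right) = 751613 \left(\left(-203364 + 17946\right) \left(- \frac{1}{99175}\right) + 35925\right) = 751613 \left(\left(-185418\right) \left(- \frac{1}{99175}\right) + 35925\right) = 751613 \left(\frac{185418}{99175} + 35925\right) = 751613 \cdot \frac{3563047293}{99175} = \frac{2678032665033609}{99175}$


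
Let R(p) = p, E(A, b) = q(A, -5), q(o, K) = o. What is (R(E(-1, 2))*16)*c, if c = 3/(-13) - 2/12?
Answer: 248/39 ≈ 6.3590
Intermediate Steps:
c = -31/78 (c = 3*(-1/13) - 2*1/12 = -3/13 - ⅙ = -31/78 ≈ -0.39744)
E(A, b) = A
(R(E(-1, 2))*16)*c = -1*16*(-31/78) = -16*(-31/78) = 248/39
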